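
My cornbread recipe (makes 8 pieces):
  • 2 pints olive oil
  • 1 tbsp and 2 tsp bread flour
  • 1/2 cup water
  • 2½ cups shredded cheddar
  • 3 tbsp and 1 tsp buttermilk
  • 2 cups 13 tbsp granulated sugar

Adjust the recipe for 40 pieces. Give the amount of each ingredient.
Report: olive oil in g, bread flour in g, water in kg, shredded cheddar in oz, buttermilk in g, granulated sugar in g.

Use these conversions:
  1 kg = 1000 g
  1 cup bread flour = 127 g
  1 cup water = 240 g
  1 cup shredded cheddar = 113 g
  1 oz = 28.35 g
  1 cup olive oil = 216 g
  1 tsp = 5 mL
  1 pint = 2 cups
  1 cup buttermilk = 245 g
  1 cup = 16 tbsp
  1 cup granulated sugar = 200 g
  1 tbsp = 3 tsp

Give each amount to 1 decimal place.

olive oil: 4320.0 g; bread flour: 66.1 g; water: 0.6 kg; shredded cheddar: 49.8 oz; buttermilk: 255.2 g; granulated sugar: 2812.5 g

Scaling factor: 40/8 = 5.
olive oil: 2 pint × 5 × 2 cup/pint × 216 g/cup = 4320.0 g
bread flour: (1 tbsp + 2 tsp = 5/3 tbsp) × 5 ÷ 16 tbsp/cup × 127 g/cup ≈ 66.1 g
water: 0.5 cup × 5 × 240 g/cup ÷ 1000 g/kg = 0.6 kg
shredded cheddar: 2.5 cup × 5 × 113 g/cup ÷ 28.35 g/oz ≈ 49.8 oz
buttermilk: (3 tbsp + 1 tsp = 10/3 tbsp) × 5 ÷ 16 tbsp/cup × 245 g/cup ≈ 255.2 g
granulated sugar: (2 cup + 13 tbsp = 2.8125 cup) × 5 × 200 g/cup = 2812.5 g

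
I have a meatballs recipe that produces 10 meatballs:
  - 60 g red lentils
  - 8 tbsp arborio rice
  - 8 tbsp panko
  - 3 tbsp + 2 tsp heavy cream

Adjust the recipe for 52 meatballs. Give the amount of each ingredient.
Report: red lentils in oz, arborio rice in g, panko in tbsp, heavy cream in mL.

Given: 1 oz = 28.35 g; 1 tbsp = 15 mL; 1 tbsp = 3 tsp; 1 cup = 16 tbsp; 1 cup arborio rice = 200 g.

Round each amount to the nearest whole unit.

Scaling factor: 52/10 = 26/5 = 5.2.
red lentils: 60 g × 26/5 ÷ 28.35 g/oz ≈ 11 oz
arborio rice: 8 tbsp × 26/5 ÷ 16 tbsp/cup × 200 g/cup = 520 g
panko: 8 tbsp × 26/5 ≈ 42 tbsp
heavy cream: (3 tbsp + 2 tsp = 11/3 tbsp) × 26/5 × 15 mL/tbsp = 286 mL

red lentils: 11 oz; arborio rice: 520 g; panko: 42 tbsp; heavy cream: 286 mL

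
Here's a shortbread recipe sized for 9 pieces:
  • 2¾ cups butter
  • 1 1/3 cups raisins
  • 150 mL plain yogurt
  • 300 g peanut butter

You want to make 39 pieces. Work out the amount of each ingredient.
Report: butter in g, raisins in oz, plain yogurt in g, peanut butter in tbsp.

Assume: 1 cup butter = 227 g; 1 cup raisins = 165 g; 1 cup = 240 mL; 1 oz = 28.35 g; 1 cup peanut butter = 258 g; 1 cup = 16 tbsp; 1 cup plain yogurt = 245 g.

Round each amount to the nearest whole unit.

Scaling factor: 39/9 = 13/3.
butter: 2.75 cup × 13/3 × 227 g/cup ≈ 2705 g
raisins: 4/3 cup × 13/3 × 165 g/cup ÷ 28.35 g/oz ≈ 34 oz
plain yogurt: 150 mL × 13/3 ÷ 240 mL/cup × 245 g/cup ≈ 664 g
peanut butter: 300 g × 13/3 ÷ 258 g/cup × 16 tbsp/cup ≈ 81 tbsp

butter: 2705 g; raisins: 34 oz; plain yogurt: 664 g; peanut butter: 81 tbsp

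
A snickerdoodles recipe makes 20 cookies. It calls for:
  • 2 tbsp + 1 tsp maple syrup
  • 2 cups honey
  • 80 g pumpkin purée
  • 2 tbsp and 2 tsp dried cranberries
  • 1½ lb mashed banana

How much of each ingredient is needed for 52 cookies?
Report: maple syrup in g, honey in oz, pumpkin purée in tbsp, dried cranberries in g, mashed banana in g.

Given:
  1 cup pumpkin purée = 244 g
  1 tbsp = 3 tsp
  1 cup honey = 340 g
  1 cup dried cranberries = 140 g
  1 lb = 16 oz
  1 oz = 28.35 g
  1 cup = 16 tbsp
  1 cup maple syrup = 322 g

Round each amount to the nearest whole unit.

maple syrup: 122 g; honey: 62 oz; pumpkin purée: 14 tbsp; dried cranberries: 61 g; mashed banana: 1769 g

Scaling factor: 52/20 = 13/5 = 2.6.
maple syrup: (2 tbsp + 1 tsp = 7/3 tbsp) × 13/5 ÷ 16 tbsp/cup × 322 g/cup ≈ 122 g
honey: 2 cup × 13/5 × 340 g/cup ÷ 28.35 g/oz ≈ 62 oz
pumpkin purée: 80 g × 13/5 ÷ 244 g/cup × 16 tbsp/cup ≈ 14 tbsp
dried cranberries: (2 tbsp + 2 tsp = 8/3 tbsp) × 13/5 ÷ 16 tbsp/cup × 140 g/cup ≈ 61 g
mashed banana: 1.5 lb × 13/5 × 16 oz/lb × 28.35 g/oz ≈ 1769 g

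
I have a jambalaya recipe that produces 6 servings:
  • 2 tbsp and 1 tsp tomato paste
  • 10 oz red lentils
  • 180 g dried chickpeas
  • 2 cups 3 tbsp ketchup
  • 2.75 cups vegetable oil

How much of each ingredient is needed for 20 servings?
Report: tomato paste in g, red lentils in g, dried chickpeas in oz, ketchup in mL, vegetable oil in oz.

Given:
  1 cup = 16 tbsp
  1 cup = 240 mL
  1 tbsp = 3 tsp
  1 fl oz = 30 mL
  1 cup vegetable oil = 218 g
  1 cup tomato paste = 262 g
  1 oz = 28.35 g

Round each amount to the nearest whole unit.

Scaling factor: 20/6 = 10/3.
tomato paste: (2 tbsp + 1 tsp = 7/3 tbsp) × 10/3 ÷ 16 tbsp/cup × 262 g/cup ≈ 127 g
red lentils: 10 oz × 10/3 × 28.35 g/oz = 945 g
dried chickpeas: 180 g × 10/3 ÷ 28.35 g/oz ≈ 21 oz
ketchup: (2 cup + 3 tbsp = 2.1875 cup) × 10/3 × 240 mL/cup = 1750 mL
vegetable oil: 2.75 cup × 10/3 × 218 g/cup ÷ 28.35 g/oz ≈ 70 oz

tomato paste: 127 g; red lentils: 945 g; dried chickpeas: 21 oz; ketchup: 1750 mL; vegetable oil: 70 oz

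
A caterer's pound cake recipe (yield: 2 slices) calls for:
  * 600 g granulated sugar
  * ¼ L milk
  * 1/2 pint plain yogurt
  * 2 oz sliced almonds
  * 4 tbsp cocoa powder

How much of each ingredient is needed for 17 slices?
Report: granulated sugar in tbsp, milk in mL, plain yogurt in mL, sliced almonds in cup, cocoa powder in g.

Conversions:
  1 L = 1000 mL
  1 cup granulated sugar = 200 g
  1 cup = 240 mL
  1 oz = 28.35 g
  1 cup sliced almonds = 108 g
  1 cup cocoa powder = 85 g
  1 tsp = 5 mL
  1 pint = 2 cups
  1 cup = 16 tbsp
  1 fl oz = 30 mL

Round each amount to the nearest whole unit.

granulated sugar: 408 tbsp; milk: 2125 mL; plain yogurt: 2040 mL; sliced almonds: 4 cup; cocoa powder: 181 g

Scaling factor: 17/2 = 8.5.
granulated sugar: 600 g × 17/2 ÷ 200 g/cup × 16 tbsp/cup = 408 tbsp
milk: 0.25 L × 17/2 × 1000 mL/L = 2125 mL
plain yogurt: 0.5 pint × 17/2 × 2 cup/pint × 240 mL/cup = 2040 mL
sliced almonds: 2 oz × 17/2 × 28.35 g/oz ÷ 108 g/cup ≈ 4 cup
cocoa powder: 4 tbsp × 17/2 ÷ 16 tbsp/cup × 85 g/cup ≈ 181 g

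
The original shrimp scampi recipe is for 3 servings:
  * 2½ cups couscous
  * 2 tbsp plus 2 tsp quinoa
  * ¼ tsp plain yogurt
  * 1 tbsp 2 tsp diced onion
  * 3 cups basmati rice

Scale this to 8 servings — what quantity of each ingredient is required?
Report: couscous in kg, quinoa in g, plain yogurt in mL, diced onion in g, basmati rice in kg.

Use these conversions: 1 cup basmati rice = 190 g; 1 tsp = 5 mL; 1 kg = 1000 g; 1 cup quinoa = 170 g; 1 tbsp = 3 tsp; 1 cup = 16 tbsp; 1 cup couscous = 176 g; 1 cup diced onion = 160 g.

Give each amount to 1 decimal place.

couscous: 1.2 kg; quinoa: 75.6 g; plain yogurt: 3.3 mL; diced onion: 44.4 g; basmati rice: 1.5 kg

Scaling factor: 8/3.
couscous: 2.5 cup × 8/3 × 176 g/cup ÷ 1000 g/kg ≈ 1.2 kg
quinoa: (2 tbsp + 2 tsp = 8/3 tbsp) × 8/3 ÷ 16 tbsp/cup × 170 g/cup ≈ 75.6 g
plain yogurt: 0.25 tsp × 8/3 × 5 mL/tsp ≈ 3.3 mL
diced onion: (1 tbsp + 2 tsp = 5/3 tbsp) × 8/3 ÷ 16 tbsp/cup × 160 g/cup ≈ 44.4 g
basmati rice: 3 cup × 8/3 × 190 g/cup ÷ 1000 g/kg ≈ 1.5 kg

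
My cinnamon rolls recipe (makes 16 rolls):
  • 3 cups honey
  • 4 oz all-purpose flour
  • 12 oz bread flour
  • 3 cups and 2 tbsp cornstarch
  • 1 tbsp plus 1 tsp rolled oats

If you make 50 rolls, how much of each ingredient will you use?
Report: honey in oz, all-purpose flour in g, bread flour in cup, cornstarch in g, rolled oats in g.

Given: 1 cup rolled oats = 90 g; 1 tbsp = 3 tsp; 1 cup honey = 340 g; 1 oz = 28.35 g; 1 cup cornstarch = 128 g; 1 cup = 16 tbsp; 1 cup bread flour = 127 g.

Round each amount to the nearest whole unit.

Scaling factor: 50/16 = 25/8 = 3.125.
honey: 3 cup × 25/8 × 340 g/cup ÷ 28.35 g/oz ≈ 112 oz
all-purpose flour: 4 oz × 25/8 × 28.35 g/oz ≈ 354 g
bread flour: 12 oz × 25/8 × 28.35 g/oz ÷ 127 g/cup ≈ 8 cup
cornstarch: (3 cup + 2 tbsp = 3.125 cup) × 25/8 × 128 g/cup = 1250 g
rolled oats: (1 tbsp + 1 tsp = 4/3 tbsp) × 25/8 ÷ 16 tbsp/cup × 90 g/cup ≈ 23 g

honey: 112 oz; all-purpose flour: 354 g; bread flour: 8 cup; cornstarch: 1250 g; rolled oats: 23 g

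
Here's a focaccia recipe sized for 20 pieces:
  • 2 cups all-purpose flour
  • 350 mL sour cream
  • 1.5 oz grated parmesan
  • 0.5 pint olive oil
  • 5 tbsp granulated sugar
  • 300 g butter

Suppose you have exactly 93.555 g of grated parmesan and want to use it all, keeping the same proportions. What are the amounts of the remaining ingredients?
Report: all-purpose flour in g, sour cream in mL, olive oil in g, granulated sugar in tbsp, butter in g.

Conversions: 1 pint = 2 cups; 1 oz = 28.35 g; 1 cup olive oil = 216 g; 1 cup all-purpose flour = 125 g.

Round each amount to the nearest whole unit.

all-purpose flour: 550 g; sour cream: 770 mL; olive oil: 475 g; granulated sugar: 11 tbsp; butter: 660 g

The original recipe has 42.525 g of grated parmesan, so the scaling factor is 93.555 ÷ 42.525 = 11/5 = 2.2.
all-purpose flour: 2 cup × 11/5 × 125 g/cup = 550 g
sour cream: 350 mL × 11/5 = 770 mL
olive oil: 0.5 pint × 11/5 × 2 cup/pint × 216 g/cup ≈ 475 g
granulated sugar: 5 tbsp × 11/5 = 11 tbsp
butter: 300 g × 11/5 = 660 g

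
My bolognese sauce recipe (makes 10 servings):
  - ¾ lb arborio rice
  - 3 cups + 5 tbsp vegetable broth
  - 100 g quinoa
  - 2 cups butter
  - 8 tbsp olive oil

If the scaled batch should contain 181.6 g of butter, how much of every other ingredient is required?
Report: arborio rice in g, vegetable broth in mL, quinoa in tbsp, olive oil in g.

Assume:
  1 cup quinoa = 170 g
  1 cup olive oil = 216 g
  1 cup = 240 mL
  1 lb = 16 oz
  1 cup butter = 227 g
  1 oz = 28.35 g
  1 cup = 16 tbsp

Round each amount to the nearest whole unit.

The original recipe has 454 g of butter, so the scaling factor is 181.6 ÷ 454 = 2/5 = 0.4.
arborio rice: 0.75 lb × 2/5 × 16 oz/lb × 28.35 g/oz ≈ 136 g
vegetable broth: (3 cup + 5 tbsp = 3.3125 cup) × 2/5 × 240 mL/cup = 318 mL
quinoa: 100 g × 2/5 ÷ 170 g/cup × 16 tbsp/cup ≈ 4 tbsp
olive oil: 8 tbsp × 2/5 ÷ 16 tbsp/cup × 216 g/cup ≈ 43 g

arborio rice: 136 g; vegetable broth: 318 mL; quinoa: 4 tbsp; olive oil: 43 g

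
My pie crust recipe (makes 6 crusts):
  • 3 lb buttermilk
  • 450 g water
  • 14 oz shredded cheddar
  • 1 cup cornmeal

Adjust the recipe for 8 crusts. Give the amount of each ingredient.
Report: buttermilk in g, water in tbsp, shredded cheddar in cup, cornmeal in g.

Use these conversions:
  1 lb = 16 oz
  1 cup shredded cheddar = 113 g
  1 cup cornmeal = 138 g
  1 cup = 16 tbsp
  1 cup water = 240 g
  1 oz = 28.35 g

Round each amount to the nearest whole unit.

buttermilk: 1814 g; water: 40 tbsp; shredded cheddar: 5 cup; cornmeal: 184 g

Scaling factor: 8/6 = 4/3.
buttermilk: 3 lb × 4/3 × 16 oz/lb × 28.35 g/oz ≈ 1814 g
water: 450 g × 4/3 ÷ 240 g/cup × 16 tbsp/cup = 40 tbsp
shredded cheddar: 14 oz × 4/3 × 28.35 g/oz ÷ 113 g/cup ≈ 5 cup
cornmeal: 1 cup × 4/3 × 138 g/cup = 184 g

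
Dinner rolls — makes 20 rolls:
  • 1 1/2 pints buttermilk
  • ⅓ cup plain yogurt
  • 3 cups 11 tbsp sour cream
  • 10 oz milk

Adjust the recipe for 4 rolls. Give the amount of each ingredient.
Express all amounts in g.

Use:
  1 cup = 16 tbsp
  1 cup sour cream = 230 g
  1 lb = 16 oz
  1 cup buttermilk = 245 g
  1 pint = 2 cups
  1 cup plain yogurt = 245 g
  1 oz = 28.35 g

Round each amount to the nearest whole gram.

Scaling factor: 4/20 = 1/5 = 0.2.
buttermilk: 1.5 pint × 1/5 × 2 cup/pint × 245 g/cup = 147 g
plain yogurt: 1/3 cup × 1/5 × 245 g/cup ≈ 16 g
sour cream: (3 cup + 11 tbsp = 3.6875 cup) × 1/5 × 230 g/cup ≈ 170 g
milk: 10 oz × 1/5 × 28.35 g/oz ≈ 57 g

buttermilk: 147 g; plain yogurt: 16 g; sour cream: 170 g; milk: 57 g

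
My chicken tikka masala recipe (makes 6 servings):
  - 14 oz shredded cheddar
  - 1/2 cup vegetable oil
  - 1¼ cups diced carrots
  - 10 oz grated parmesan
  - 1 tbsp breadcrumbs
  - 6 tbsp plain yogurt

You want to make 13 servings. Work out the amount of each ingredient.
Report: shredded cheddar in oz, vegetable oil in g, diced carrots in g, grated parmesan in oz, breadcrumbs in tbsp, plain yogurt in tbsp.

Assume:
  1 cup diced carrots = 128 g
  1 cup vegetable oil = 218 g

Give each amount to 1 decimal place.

shredded cheddar: 30.3 oz; vegetable oil: 236.2 g; diced carrots: 346.7 g; grated parmesan: 21.7 oz; breadcrumbs: 2.2 tbsp; plain yogurt: 13.0 tbsp

Scaling factor: 13/6.
shredded cheddar: 14 oz × 13/6 ≈ 30.3 oz
vegetable oil: 0.5 cup × 13/6 × 218 g/cup ≈ 236.2 g
diced carrots: 1.25 cup × 13/6 × 128 g/cup ≈ 346.7 g
grated parmesan: 10 oz × 13/6 ≈ 21.7 oz
breadcrumbs: 1 tbsp × 13/6 ≈ 2.2 tbsp
plain yogurt: 6 tbsp × 13/6 = 13.0 tbsp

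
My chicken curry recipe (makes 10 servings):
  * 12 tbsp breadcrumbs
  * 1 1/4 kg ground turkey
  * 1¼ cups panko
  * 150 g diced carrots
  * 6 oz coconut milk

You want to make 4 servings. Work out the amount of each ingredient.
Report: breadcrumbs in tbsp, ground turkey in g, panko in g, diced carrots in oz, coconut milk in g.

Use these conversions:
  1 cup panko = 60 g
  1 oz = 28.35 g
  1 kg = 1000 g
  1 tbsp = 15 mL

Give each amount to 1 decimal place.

breadcrumbs: 4.8 tbsp; ground turkey: 500.0 g; panko: 30.0 g; diced carrots: 2.1 oz; coconut milk: 68.0 g

Scaling factor: 4/10 = 2/5 = 0.4.
breadcrumbs: 12 tbsp × 2/5 = 4.8 tbsp
ground turkey: 1.25 kg × 2/5 × 1000 g/kg = 500.0 g
panko: 1.25 cup × 2/5 × 60 g/cup = 30.0 g
diced carrots: 150 g × 2/5 ÷ 28.35 g/oz ≈ 2.1 oz
coconut milk: 6 oz × 2/5 × 28.35 g/oz ≈ 68.0 g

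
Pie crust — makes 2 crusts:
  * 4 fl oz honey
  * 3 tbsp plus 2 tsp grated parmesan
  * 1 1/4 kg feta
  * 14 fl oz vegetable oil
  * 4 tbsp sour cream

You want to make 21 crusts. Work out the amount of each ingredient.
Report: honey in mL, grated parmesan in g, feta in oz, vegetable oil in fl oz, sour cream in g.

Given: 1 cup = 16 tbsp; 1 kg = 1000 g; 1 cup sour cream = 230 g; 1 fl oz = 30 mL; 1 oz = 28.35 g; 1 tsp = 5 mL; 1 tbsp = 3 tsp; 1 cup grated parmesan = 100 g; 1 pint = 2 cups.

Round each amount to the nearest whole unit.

Scaling factor: 21/2 = 10.5.
honey: 4 fl oz × 21/2 × 30 mL/fl oz = 1260 mL
grated parmesan: (3 tbsp + 2 tsp = 11/3 tbsp) × 21/2 ÷ 16 tbsp/cup × 100 g/cup ≈ 241 g
feta: 1.25 kg × 21/2 × 1000 g/kg ÷ 28.35 g/oz ≈ 463 oz
vegetable oil: 14 fl oz × 21/2 = 147 fl oz
sour cream: 4 tbsp × 21/2 ÷ 16 tbsp/cup × 230 g/cup ≈ 604 g

honey: 1260 mL; grated parmesan: 241 g; feta: 463 oz; vegetable oil: 147 fl oz; sour cream: 604 g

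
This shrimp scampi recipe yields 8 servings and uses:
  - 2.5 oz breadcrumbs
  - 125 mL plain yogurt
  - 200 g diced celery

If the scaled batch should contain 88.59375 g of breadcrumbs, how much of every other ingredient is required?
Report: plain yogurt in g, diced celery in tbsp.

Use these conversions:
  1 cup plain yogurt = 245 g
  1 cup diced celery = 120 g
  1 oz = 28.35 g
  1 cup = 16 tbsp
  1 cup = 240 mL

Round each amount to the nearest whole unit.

plain yogurt: 160 g; diced celery: 33 tbsp

The original recipe has 70.875 g of breadcrumbs, so the scaling factor is 88.59375 ÷ 70.875 = 5/4 = 1.25.
plain yogurt: 125 mL × 5/4 ÷ 240 mL/cup × 245 g/cup ≈ 160 g
diced celery: 200 g × 5/4 ÷ 120 g/cup × 16 tbsp/cup ≈ 33 tbsp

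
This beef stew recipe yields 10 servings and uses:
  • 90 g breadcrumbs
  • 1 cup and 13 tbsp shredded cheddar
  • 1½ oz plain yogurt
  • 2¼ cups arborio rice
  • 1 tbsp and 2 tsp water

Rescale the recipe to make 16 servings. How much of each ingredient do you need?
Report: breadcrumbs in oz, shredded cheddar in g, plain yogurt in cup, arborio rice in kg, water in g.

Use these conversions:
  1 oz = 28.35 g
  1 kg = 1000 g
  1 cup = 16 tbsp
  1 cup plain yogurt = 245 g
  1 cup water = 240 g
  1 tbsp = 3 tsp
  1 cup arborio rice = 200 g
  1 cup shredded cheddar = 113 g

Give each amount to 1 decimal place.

breadcrumbs: 5.1 oz; shredded cheddar: 327.7 g; plain yogurt: 0.3 cup; arborio rice: 0.7 kg; water: 40.0 g

Scaling factor: 16/10 = 8/5 = 1.6.
breadcrumbs: 90 g × 8/5 ÷ 28.35 g/oz ≈ 5.1 oz
shredded cheddar: (1 cup + 13 tbsp = 1.8125 cup) × 8/5 × 113 g/cup = 327.7 g
plain yogurt: 1.5 oz × 8/5 × 28.35 g/oz ÷ 245 g/cup ≈ 0.3 cup
arborio rice: 2.25 cup × 8/5 × 200 g/cup ÷ 1000 g/kg ≈ 0.7 kg
water: (1 tbsp + 2 tsp = 5/3 tbsp) × 8/5 ÷ 16 tbsp/cup × 240 g/cup = 40.0 g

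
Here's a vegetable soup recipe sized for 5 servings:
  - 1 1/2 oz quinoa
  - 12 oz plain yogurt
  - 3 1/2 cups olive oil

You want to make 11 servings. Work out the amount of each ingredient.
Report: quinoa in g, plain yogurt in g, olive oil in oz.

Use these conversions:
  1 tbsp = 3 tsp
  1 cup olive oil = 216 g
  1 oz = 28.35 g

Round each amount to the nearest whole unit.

Scaling factor: 11/5 = 2.2.
quinoa: 1.5 oz × 11/5 × 28.35 g/oz ≈ 94 g
plain yogurt: 12 oz × 11/5 × 28.35 g/oz ≈ 748 g
olive oil: 3.5 cup × 11/5 × 216 g/cup ÷ 28.35 g/oz ≈ 59 oz

quinoa: 94 g; plain yogurt: 748 g; olive oil: 59 oz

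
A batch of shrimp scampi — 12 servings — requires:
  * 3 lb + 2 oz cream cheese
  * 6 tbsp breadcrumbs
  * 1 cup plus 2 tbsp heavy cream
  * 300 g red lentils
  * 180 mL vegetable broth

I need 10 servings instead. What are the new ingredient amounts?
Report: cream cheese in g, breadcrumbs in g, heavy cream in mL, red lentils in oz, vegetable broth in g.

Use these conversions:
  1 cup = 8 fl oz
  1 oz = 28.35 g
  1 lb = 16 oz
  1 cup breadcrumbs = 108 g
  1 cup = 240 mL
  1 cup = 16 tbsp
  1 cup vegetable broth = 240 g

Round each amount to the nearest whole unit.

cream cheese: 1181 g; breadcrumbs: 34 g; heavy cream: 225 mL; red lentils: 9 oz; vegetable broth: 150 g

Scaling factor: 10/12 = 5/6.
cream cheese: (3 lb + 2 oz = 3.125 lb) × 5/6 × 16 oz/lb × 28.35 g/oz ≈ 1181 g
breadcrumbs: 6 tbsp × 5/6 ÷ 16 tbsp/cup × 108 g/cup ≈ 34 g
heavy cream: (1 cup + 2 tbsp = 1.125 cup) × 5/6 × 240 mL/cup = 225 mL
red lentils: 300 g × 5/6 ÷ 28.35 g/oz ≈ 9 oz
vegetable broth: 180 mL × 5/6 ÷ 240 mL/cup × 240 g/cup = 150 g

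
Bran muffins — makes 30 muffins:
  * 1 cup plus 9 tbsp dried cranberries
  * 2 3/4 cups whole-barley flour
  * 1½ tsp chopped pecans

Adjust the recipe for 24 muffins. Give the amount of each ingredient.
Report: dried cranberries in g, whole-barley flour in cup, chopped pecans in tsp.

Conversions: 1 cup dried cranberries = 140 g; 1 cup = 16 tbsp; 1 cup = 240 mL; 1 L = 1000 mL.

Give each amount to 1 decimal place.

dried cranberries: 175.0 g; whole-barley flour: 2.2 cup; chopped pecans: 1.2 tsp

Scaling factor: 24/30 = 4/5 = 0.8.
dried cranberries: (1 cup + 9 tbsp = 1.5625 cup) × 4/5 × 140 g/cup = 175.0 g
whole-barley flour: 2.75 cup × 4/5 = 2.2 cup
chopped pecans: 1.5 tsp × 4/5 = 1.2 tsp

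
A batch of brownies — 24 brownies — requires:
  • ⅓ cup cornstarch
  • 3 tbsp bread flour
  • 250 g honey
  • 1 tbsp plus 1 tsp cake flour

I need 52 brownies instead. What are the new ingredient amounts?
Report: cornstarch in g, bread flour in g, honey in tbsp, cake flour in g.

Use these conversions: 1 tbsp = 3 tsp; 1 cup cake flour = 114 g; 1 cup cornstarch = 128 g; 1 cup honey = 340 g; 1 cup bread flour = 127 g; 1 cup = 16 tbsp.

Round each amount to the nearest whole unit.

Scaling factor: 52/24 = 13/6.
cornstarch: 1/3 cup × 13/6 × 128 g/cup ≈ 92 g
bread flour: 3 tbsp × 13/6 ÷ 16 tbsp/cup × 127 g/cup ≈ 52 g
honey: 250 g × 13/6 ÷ 340 g/cup × 16 tbsp/cup ≈ 25 tbsp
cake flour: (1 tbsp + 1 tsp = 4/3 tbsp) × 13/6 ÷ 16 tbsp/cup × 114 g/cup ≈ 21 g

cornstarch: 92 g; bread flour: 52 g; honey: 25 tbsp; cake flour: 21 g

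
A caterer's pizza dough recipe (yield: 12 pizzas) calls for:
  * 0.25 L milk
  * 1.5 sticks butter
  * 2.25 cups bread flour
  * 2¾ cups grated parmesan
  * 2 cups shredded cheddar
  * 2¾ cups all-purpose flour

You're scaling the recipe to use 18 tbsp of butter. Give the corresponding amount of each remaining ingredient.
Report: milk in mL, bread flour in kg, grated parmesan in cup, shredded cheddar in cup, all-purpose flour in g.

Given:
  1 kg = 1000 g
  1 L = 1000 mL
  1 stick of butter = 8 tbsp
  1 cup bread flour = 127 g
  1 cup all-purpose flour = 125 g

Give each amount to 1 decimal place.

The original recipe has 12 tbsp of butter, so the scaling factor is 18 ÷ 12 = 3/2 = 1.5.
milk: 0.25 L × 3/2 × 1000 mL/L = 375.0 mL
bread flour: 2.25 cup × 3/2 × 127 g/cup ÷ 1000 g/kg ≈ 0.4 kg
grated parmesan: 2.75 cup × 3/2 ≈ 4.1 cup
shredded cheddar: 2 cup × 3/2 = 3.0 cup
all-purpose flour: 2.75 cup × 3/2 × 125 g/cup ≈ 515.6 g

milk: 375.0 mL; bread flour: 0.4 kg; grated parmesan: 4.1 cup; shredded cheddar: 3.0 cup; all-purpose flour: 515.6 g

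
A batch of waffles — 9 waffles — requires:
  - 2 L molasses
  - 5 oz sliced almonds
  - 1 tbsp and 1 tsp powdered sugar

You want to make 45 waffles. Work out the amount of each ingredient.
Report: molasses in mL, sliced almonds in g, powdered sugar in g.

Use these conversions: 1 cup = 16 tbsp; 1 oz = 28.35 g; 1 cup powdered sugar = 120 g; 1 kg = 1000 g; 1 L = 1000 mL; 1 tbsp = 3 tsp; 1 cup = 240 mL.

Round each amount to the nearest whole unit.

molasses: 10000 mL; sliced almonds: 709 g; powdered sugar: 50 g

Scaling factor: 45/9 = 5.
molasses: 2 L × 5 × 1000 mL/L = 10000 mL
sliced almonds: 5 oz × 5 × 28.35 g/oz ≈ 709 g
powdered sugar: (1 tbsp + 1 tsp = 4/3 tbsp) × 5 ÷ 16 tbsp/cup × 120 g/cup = 50 g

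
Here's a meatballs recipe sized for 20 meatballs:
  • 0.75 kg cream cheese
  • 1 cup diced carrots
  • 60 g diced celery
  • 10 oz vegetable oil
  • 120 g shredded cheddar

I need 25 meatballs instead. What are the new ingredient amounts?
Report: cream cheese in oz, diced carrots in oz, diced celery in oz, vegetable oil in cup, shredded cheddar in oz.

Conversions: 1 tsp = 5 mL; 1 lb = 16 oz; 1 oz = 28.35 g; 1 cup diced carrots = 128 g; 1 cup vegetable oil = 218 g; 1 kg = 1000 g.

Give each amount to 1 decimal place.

Scaling factor: 25/20 = 5/4 = 1.25.
cream cheese: 0.75 kg × 5/4 × 1000 g/kg ÷ 28.35 g/oz ≈ 33.1 oz
diced carrots: 1 cup × 5/4 × 128 g/cup ÷ 28.35 g/oz ≈ 5.6 oz
diced celery: 60 g × 5/4 ÷ 28.35 g/oz ≈ 2.6 oz
vegetable oil: 10 oz × 5/4 × 28.35 g/oz ÷ 218 g/cup ≈ 1.6 cup
shredded cheddar: 120 g × 5/4 ÷ 28.35 g/oz ≈ 5.3 oz

cream cheese: 33.1 oz; diced carrots: 5.6 oz; diced celery: 2.6 oz; vegetable oil: 1.6 cup; shredded cheddar: 5.3 oz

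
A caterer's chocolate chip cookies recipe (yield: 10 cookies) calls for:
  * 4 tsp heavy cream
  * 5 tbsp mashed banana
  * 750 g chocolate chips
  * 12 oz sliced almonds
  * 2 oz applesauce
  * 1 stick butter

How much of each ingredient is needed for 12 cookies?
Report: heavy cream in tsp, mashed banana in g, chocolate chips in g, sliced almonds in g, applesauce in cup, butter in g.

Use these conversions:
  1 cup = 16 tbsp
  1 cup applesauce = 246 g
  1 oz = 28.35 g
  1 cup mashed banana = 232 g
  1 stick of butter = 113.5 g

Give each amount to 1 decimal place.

Scaling factor: 12/10 = 6/5 = 1.2.
heavy cream: 4 tsp × 6/5 = 4.8 tsp
mashed banana: 5 tbsp × 6/5 ÷ 16 tbsp/cup × 232 g/cup = 87.0 g
chocolate chips: 750 g × 6/5 = 900.0 g
sliced almonds: 12 oz × 6/5 × 28.35 g/oz ≈ 408.2 g
applesauce: 2 oz × 6/5 × 28.35 g/oz ÷ 246 g/cup ≈ 0.3 cup
butter: 1 stick × 6/5 × 113.5 g/stick = 136.2 g

heavy cream: 4.8 tsp; mashed banana: 87.0 g; chocolate chips: 900.0 g; sliced almonds: 408.2 g; applesauce: 0.3 cup; butter: 136.2 g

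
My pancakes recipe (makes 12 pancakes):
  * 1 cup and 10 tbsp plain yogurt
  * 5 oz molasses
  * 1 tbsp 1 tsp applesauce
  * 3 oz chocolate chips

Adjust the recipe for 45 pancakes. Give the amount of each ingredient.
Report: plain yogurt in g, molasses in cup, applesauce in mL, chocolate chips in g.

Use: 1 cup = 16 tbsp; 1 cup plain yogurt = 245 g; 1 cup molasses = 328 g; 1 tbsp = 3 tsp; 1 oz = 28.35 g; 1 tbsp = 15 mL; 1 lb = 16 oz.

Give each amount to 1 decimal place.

plain yogurt: 1493.0 g; molasses: 1.6 cup; applesauce: 75.0 mL; chocolate chips: 318.9 g

Scaling factor: 45/12 = 15/4 = 3.75.
plain yogurt: (1 cup + 10 tbsp = 1.625 cup) × 15/4 × 245 g/cup ≈ 1493.0 g
molasses: 5 oz × 15/4 × 28.35 g/oz ÷ 328 g/cup ≈ 1.6 cup
applesauce: (1 tbsp + 1 tsp = 4/3 tbsp) × 15/4 × 15 mL/tbsp = 75.0 mL
chocolate chips: 3 oz × 15/4 × 28.35 g/oz ≈ 318.9 g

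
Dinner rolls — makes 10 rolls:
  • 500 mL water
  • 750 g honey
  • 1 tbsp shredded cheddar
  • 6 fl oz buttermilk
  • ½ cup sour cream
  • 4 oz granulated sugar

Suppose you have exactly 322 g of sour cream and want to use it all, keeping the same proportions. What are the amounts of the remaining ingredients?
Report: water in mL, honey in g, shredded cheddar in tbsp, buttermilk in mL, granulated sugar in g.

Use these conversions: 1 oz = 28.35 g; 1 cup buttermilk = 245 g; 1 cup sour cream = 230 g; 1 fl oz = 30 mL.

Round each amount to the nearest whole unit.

The original recipe has 115 g of sour cream, so the scaling factor is 322 ÷ 115 = 14/5 = 2.8.
water: 500 mL × 14/5 = 1400 mL
honey: 750 g × 14/5 = 2100 g
shredded cheddar: 1 tbsp × 14/5 ≈ 3 tbsp
buttermilk: 6 fl oz × 14/5 × 30 mL/fl oz = 504 mL
granulated sugar: 4 oz × 14/5 × 28.35 g/oz ≈ 318 g

water: 1400 mL; honey: 2100 g; shredded cheddar: 3 tbsp; buttermilk: 504 mL; granulated sugar: 318 g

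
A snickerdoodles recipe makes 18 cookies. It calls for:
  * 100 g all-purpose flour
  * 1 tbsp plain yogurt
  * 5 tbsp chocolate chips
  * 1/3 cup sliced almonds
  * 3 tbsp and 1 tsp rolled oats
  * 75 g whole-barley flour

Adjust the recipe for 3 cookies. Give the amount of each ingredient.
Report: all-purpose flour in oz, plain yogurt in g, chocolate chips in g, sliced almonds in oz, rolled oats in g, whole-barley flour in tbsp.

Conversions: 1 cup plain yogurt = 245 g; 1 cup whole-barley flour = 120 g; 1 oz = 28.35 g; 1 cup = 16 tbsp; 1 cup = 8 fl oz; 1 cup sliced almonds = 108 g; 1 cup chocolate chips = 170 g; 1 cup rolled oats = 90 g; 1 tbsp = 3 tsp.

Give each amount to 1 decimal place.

all-purpose flour: 0.6 oz; plain yogurt: 2.6 g; chocolate chips: 8.9 g; sliced almonds: 0.2 oz; rolled oats: 3.1 g; whole-barley flour: 1.7 tbsp

Scaling factor: 3/18 = 1/6.
all-purpose flour: 100 g × 1/6 ÷ 28.35 g/oz ≈ 0.6 oz
plain yogurt: 1 tbsp × 1/6 ÷ 16 tbsp/cup × 245 g/cup ≈ 2.6 g
chocolate chips: 5 tbsp × 1/6 ÷ 16 tbsp/cup × 170 g/cup ≈ 8.9 g
sliced almonds: 1/3 cup × 1/6 × 108 g/cup ÷ 28.35 g/oz ≈ 0.2 oz
rolled oats: (3 tbsp + 1 tsp = 10/3 tbsp) × 1/6 ÷ 16 tbsp/cup × 90 g/cup ≈ 3.1 g
whole-barley flour: 75 g × 1/6 ÷ 120 g/cup × 16 tbsp/cup ≈ 1.7 tbsp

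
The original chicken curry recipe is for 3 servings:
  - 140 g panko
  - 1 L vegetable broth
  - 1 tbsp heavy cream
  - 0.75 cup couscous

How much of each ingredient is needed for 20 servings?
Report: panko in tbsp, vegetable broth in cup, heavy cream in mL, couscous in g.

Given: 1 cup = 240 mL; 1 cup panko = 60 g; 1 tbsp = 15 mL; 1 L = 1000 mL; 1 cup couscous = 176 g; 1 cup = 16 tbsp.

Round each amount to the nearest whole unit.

panko: 249 tbsp; vegetable broth: 28 cup; heavy cream: 100 mL; couscous: 880 g

Scaling factor: 20/3.
panko: 140 g × 20/3 ÷ 60 g/cup × 16 tbsp/cup ≈ 249 tbsp
vegetable broth: 1 L × 20/3 × 1000 mL/L ÷ 240 mL/cup ≈ 28 cup
heavy cream: 1 tbsp × 20/3 × 15 mL/tbsp = 100 mL
couscous: 0.75 cup × 20/3 × 176 g/cup = 880 g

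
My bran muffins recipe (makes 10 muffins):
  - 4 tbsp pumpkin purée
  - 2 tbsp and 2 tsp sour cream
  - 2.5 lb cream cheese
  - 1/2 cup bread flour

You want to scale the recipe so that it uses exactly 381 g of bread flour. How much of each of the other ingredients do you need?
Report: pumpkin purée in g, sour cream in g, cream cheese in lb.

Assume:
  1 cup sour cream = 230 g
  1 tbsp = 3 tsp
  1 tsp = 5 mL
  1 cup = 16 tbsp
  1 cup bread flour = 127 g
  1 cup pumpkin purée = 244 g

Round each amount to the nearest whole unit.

pumpkin purée: 366 g; sour cream: 230 g; cream cheese: 15 lb

The original recipe has 63.5 g of bread flour, so the scaling factor is 381 ÷ 63.5 = 6.
pumpkin purée: 4 tbsp × 6 ÷ 16 tbsp/cup × 244 g/cup = 366 g
sour cream: (2 tbsp + 2 tsp = 8/3 tbsp) × 6 ÷ 16 tbsp/cup × 230 g/cup = 230 g
cream cheese: 2.5 lb × 6 = 15 lb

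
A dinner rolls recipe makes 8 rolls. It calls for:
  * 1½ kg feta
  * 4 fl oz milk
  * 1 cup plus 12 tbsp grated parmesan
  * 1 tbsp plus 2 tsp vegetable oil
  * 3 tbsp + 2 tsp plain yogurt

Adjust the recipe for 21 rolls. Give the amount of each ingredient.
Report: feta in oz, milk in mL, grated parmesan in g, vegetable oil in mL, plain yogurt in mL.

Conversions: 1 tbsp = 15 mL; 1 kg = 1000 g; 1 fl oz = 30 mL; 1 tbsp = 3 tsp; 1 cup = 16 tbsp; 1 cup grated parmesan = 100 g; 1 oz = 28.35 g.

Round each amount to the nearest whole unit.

feta: 139 oz; milk: 315 mL; grated parmesan: 459 g; vegetable oil: 66 mL; plain yogurt: 144 mL

Scaling factor: 21/8 = 2.625.
feta: 1.5 kg × 21/8 × 1000 g/kg ÷ 28.35 g/oz ≈ 139 oz
milk: 4 fl oz × 21/8 × 30 mL/fl oz = 315 mL
grated parmesan: (1 cup + 12 tbsp = 1.75 cup) × 21/8 × 100 g/cup ≈ 459 g
vegetable oil: (1 tbsp + 2 tsp = 5/3 tbsp) × 21/8 × 15 mL/tbsp ≈ 66 mL
plain yogurt: (3 tbsp + 2 tsp = 11/3 tbsp) × 21/8 × 15 mL/tbsp ≈ 144 mL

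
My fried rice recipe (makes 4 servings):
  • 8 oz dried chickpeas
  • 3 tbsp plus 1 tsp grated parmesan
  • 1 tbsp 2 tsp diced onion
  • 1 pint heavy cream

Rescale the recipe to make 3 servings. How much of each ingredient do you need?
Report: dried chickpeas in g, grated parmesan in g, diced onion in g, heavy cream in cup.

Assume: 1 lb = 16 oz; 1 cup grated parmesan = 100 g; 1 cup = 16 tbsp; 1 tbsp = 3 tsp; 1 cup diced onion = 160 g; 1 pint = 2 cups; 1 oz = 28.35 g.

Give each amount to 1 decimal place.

dried chickpeas: 170.1 g; grated parmesan: 15.6 g; diced onion: 12.5 g; heavy cream: 1.5 cup

Scaling factor: 3/4 = 0.75.
dried chickpeas: 8 oz × 3/4 × 28.35 g/oz = 170.1 g
grated parmesan: (3 tbsp + 1 tsp = 10/3 tbsp) × 3/4 ÷ 16 tbsp/cup × 100 g/cup ≈ 15.6 g
diced onion: (1 tbsp + 2 tsp = 5/3 tbsp) × 3/4 ÷ 16 tbsp/cup × 160 g/cup = 12.5 g
heavy cream: 1 pint × 3/4 × 2 cup/pint = 1.5 cup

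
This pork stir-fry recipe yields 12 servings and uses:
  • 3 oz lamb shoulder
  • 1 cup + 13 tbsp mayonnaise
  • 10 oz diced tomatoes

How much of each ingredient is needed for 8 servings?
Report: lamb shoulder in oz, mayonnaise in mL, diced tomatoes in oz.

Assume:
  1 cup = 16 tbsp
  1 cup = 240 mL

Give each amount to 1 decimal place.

lamb shoulder: 2.0 oz; mayonnaise: 290.0 mL; diced tomatoes: 6.7 oz

Scaling factor: 8/12 = 2/3.
lamb shoulder: 3 oz × 2/3 = 2.0 oz
mayonnaise: (1 cup + 13 tbsp = 1.8125 cup) × 2/3 × 240 mL/cup = 290.0 mL
diced tomatoes: 10 oz × 2/3 ≈ 6.7 oz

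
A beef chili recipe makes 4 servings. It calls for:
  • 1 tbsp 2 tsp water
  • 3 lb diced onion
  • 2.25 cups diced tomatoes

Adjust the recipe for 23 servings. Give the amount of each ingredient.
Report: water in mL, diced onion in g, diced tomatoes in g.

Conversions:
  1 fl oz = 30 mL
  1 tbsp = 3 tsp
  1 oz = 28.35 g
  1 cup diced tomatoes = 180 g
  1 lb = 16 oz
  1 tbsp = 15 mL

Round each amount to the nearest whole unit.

water: 144 mL; diced onion: 7825 g; diced tomatoes: 2329 g

Scaling factor: 23/4 = 5.75.
water: (1 tbsp + 2 tsp = 5/3 tbsp) × 23/4 × 15 mL/tbsp ≈ 144 mL
diced onion: 3 lb × 23/4 × 16 oz/lb × 28.35 g/oz ≈ 7825 g
diced tomatoes: 2.25 cup × 23/4 × 180 g/cup ≈ 2329 g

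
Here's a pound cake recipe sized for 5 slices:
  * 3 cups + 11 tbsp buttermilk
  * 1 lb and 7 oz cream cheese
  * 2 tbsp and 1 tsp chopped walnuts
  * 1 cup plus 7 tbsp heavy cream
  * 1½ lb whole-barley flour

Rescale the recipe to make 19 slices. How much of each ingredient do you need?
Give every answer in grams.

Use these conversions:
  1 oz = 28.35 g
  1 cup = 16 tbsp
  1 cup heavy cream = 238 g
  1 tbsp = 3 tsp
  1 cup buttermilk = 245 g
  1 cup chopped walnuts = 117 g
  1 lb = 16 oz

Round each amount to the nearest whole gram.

buttermilk: 3433 g; cream cheese: 2478 g; chopped walnuts: 65 g; heavy cream: 1300 g; whole-barley flour: 2586 g

Scaling factor: 19/5 = 3.8.
buttermilk: (3 cup + 11 tbsp = 3.6875 cup) × 19/5 × 245 g/cup ≈ 3433 g
cream cheese: (1 lb + 7 oz = 1.4375 lb) × 19/5 × 16 oz/lb × 28.35 g/oz ≈ 2478 g
chopped walnuts: (2 tbsp + 1 tsp = 7/3 tbsp) × 19/5 ÷ 16 tbsp/cup × 117 g/cup ≈ 65 g
heavy cream: (1 cup + 7 tbsp = 1.4375 cup) × 19/5 × 238 g/cup ≈ 1300 g
whole-barley flour: 1.5 lb × 19/5 × 16 oz/lb × 28.35 g/oz ≈ 2586 g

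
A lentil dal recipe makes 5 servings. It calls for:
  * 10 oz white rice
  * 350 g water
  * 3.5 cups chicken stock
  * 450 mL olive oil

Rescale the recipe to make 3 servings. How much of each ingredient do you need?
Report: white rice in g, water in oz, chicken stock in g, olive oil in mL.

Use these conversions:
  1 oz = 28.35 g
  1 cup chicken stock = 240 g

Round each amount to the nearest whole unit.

white rice: 170 g; water: 7 oz; chicken stock: 504 g; olive oil: 270 mL

Scaling factor: 3/5 = 0.6.
white rice: 10 oz × 3/5 × 28.35 g/oz ≈ 170 g
water: 350 g × 3/5 ÷ 28.35 g/oz ≈ 7 oz
chicken stock: 3.5 cup × 3/5 × 240 g/cup = 504 g
olive oil: 450 mL × 3/5 = 270 mL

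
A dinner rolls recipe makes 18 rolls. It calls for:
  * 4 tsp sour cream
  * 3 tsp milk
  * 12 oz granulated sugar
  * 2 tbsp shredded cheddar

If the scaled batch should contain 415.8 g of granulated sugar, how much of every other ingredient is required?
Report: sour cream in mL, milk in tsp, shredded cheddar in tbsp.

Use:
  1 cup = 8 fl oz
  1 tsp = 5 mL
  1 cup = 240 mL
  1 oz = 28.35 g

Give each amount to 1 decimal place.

sour cream: 24.4 mL; milk: 3.7 tsp; shredded cheddar: 2.4 tbsp

The original recipe has 340.2 g of granulated sugar, so the scaling factor is 415.8 ÷ 340.2 = 11/9.
sour cream: 4 tsp × 11/9 × 5 mL/tsp ≈ 24.4 mL
milk: 3 tsp × 11/9 ≈ 3.7 tsp
shredded cheddar: 2 tbsp × 11/9 ≈ 2.4 tbsp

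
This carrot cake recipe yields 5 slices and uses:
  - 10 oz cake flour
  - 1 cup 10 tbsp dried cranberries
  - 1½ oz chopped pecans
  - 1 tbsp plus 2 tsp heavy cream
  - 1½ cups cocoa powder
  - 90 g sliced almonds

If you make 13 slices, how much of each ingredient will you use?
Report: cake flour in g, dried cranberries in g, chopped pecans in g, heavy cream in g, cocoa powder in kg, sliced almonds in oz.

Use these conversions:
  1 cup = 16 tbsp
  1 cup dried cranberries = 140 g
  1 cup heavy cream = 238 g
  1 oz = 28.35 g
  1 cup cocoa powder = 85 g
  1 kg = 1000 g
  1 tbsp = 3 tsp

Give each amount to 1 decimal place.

cake flour: 737.1 g; dried cranberries: 591.5 g; chopped pecans: 110.6 g; heavy cream: 64.5 g; cocoa powder: 0.3 kg; sliced almonds: 8.3 oz

Scaling factor: 13/5 = 2.6.
cake flour: 10 oz × 13/5 × 28.35 g/oz = 737.1 g
dried cranberries: (1 cup + 10 tbsp = 1.625 cup) × 13/5 × 140 g/cup = 591.5 g
chopped pecans: 1.5 oz × 13/5 × 28.35 g/oz ≈ 110.6 g
heavy cream: (1 tbsp + 2 tsp = 5/3 tbsp) × 13/5 ÷ 16 tbsp/cup × 238 g/cup ≈ 64.5 g
cocoa powder: 1.5 cup × 13/5 × 85 g/cup ÷ 1000 g/kg ≈ 0.3 kg
sliced almonds: 90 g × 13/5 ÷ 28.35 g/oz ≈ 8.3 oz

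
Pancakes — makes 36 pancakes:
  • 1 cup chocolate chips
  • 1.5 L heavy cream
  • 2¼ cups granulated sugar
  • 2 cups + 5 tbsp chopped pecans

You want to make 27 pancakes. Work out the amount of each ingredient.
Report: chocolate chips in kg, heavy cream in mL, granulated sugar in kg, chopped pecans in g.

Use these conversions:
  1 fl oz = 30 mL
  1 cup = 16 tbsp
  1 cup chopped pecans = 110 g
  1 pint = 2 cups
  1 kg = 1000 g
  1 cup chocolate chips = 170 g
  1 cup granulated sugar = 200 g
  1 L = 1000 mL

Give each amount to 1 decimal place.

chocolate chips: 0.1 kg; heavy cream: 1125.0 mL; granulated sugar: 0.3 kg; chopped pecans: 190.8 g

Scaling factor: 27/36 = 3/4 = 0.75.
chocolate chips: 1 cup × 3/4 × 170 g/cup ÷ 1000 g/kg ≈ 0.1 kg
heavy cream: 1.5 L × 3/4 × 1000 mL/L = 1125.0 mL
granulated sugar: 2.25 cup × 3/4 × 200 g/cup ÷ 1000 g/kg ≈ 0.3 kg
chopped pecans: (2 cup + 5 tbsp = 2.3125 cup) × 3/4 × 110 g/cup ≈ 190.8 g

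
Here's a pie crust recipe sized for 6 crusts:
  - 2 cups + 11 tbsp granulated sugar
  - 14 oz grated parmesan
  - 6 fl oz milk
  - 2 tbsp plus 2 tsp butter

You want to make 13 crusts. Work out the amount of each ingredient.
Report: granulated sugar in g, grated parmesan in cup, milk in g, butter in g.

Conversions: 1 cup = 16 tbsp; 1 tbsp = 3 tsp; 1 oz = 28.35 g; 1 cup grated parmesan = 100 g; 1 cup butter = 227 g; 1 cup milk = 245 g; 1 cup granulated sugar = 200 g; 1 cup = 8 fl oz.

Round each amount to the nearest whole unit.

Scaling factor: 13/6.
granulated sugar: (2 cup + 11 tbsp = 2.6875 cup) × 13/6 × 200 g/cup ≈ 1165 g
grated parmesan: 14 oz × 13/6 × 28.35 g/oz ÷ 100 g/cup ≈ 9 cup
milk: 6 fl oz × 13/6 ÷ 8 fl oz/cup × 245 g/cup ≈ 398 g
butter: (2 tbsp + 2 tsp = 8/3 tbsp) × 13/6 ÷ 16 tbsp/cup × 227 g/cup ≈ 82 g

granulated sugar: 1165 g; grated parmesan: 9 cup; milk: 398 g; butter: 82 g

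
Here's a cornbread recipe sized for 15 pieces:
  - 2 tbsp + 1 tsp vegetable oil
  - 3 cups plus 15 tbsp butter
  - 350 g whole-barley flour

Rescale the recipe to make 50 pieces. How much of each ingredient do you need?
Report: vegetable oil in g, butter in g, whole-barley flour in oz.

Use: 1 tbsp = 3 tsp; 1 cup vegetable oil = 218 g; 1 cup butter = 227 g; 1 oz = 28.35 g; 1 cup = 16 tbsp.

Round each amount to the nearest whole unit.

Scaling factor: 50/15 = 10/3.
vegetable oil: (2 tbsp + 1 tsp = 7/3 tbsp) × 10/3 ÷ 16 tbsp/cup × 218 g/cup ≈ 106 g
butter: (3 cup + 15 tbsp = 3.9375 cup) × 10/3 × 227 g/cup ≈ 2979 g
whole-barley flour: 350 g × 10/3 ÷ 28.35 g/oz ≈ 41 oz

vegetable oil: 106 g; butter: 2979 g; whole-barley flour: 41 oz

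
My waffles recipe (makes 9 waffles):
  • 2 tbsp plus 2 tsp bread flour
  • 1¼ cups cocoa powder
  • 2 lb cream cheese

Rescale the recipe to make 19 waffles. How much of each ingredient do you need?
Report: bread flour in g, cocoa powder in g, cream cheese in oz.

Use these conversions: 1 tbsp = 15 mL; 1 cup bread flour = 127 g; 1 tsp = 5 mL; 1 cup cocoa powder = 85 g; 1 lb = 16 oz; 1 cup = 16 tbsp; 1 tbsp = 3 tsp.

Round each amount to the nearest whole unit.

bread flour: 45 g; cocoa powder: 224 g; cream cheese: 68 oz

Scaling factor: 19/9.
bread flour: (2 tbsp + 2 tsp = 8/3 tbsp) × 19/9 ÷ 16 tbsp/cup × 127 g/cup ≈ 45 g
cocoa powder: 1.25 cup × 19/9 × 85 g/cup ≈ 224 g
cream cheese: 2 lb × 19/9 × 16 oz/lb ≈ 68 oz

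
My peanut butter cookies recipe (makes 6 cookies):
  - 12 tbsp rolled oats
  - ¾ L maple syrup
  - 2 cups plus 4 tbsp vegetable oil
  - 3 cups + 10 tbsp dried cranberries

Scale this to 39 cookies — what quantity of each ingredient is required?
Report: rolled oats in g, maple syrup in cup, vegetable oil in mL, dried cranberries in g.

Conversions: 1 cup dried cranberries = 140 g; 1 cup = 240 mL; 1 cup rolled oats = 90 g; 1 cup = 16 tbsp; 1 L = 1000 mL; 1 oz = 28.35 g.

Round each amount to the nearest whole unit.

rolled oats: 439 g; maple syrup: 20 cup; vegetable oil: 3510 mL; dried cranberries: 3299 g

Scaling factor: 39/6 = 13/2 = 6.5.
rolled oats: 12 tbsp × 13/2 ÷ 16 tbsp/cup × 90 g/cup ≈ 439 g
maple syrup: 0.75 L × 13/2 × 1000 mL/L ÷ 240 mL/cup ≈ 20 cup
vegetable oil: (2 cup + 4 tbsp = 2.25 cup) × 13/2 × 240 mL/cup = 3510 mL
dried cranberries: (3 cup + 10 tbsp = 3.625 cup) × 13/2 × 140 g/cup ≈ 3299 g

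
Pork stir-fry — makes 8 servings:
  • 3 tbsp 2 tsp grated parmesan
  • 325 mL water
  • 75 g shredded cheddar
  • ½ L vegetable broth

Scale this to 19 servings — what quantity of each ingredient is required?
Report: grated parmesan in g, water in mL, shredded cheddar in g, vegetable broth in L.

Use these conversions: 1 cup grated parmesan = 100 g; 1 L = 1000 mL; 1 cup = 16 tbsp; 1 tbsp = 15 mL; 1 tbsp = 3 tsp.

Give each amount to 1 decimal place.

grated parmesan: 54.4 g; water: 771.9 mL; shredded cheddar: 178.1 g; vegetable broth: 1.2 L

Scaling factor: 19/8 = 2.375.
grated parmesan: (3 tbsp + 2 tsp = 11/3 tbsp) × 19/8 ÷ 16 tbsp/cup × 100 g/cup ≈ 54.4 g
water: 325 mL × 19/8 ≈ 771.9 mL
shredded cheddar: 75 g × 19/8 ≈ 178.1 g
vegetable broth: 0.5 L × 19/8 ≈ 1.2 L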